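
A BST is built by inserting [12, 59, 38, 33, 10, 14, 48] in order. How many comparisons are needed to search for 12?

Search path for 12: 12
Found: True
Comparisons: 1


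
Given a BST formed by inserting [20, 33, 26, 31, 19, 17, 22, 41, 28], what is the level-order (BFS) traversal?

Tree insertion order: [20, 33, 26, 31, 19, 17, 22, 41, 28]
Tree (level-order array): [20, 19, 33, 17, None, 26, 41, None, None, 22, 31, None, None, None, None, 28]
BFS from the root, enqueuing left then right child of each popped node:
  queue [20] -> pop 20, enqueue [19, 33], visited so far: [20]
  queue [19, 33] -> pop 19, enqueue [17], visited so far: [20, 19]
  queue [33, 17] -> pop 33, enqueue [26, 41], visited so far: [20, 19, 33]
  queue [17, 26, 41] -> pop 17, enqueue [none], visited so far: [20, 19, 33, 17]
  queue [26, 41] -> pop 26, enqueue [22, 31], visited so far: [20, 19, 33, 17, 26]
  queue [41, 22, 31] -> pop 41, enqueue [none], visited so far: [20, 19, 33, 17, 26, 41]
  queue [22, 31] -> pop 22, enqueue [none], visited so far: [20, 19, 33, 17, 26, 41, 22]
  queue [31] -> pop 31, enqueue [28], visited so far: [20, 19, 33, 17, 26, 41, 22, 31]
  queue [28] -> pop 28, enqueue [none], visited so far: [20, 19, 33, 17, 26, 41, 22, 31, 28]
Result: [20, 19, 33, 17, 26, 41, 22, 31, 28]


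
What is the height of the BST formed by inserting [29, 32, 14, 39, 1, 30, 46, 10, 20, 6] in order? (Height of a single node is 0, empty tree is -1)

Insertion order: [29, 32, 14, 39, 1, 30, 46, 10, 20, 6]
Tree (level-order array): [29, 14, 32, 1, 20, 30, 39, None, 10, None, None, None, None, None, 46, 6]
Compute height bottom-up (empty subtree = -1):
  height(6) = 1 + max(-1, -1) = 0
  height(10) = 1 + max(0, -1) = 1
  height(1) = 1 + max(-1, 1) = 2
  height(20) = 1 + max(-1, -1) = 0
  height(14) = 1 + max(2, 0) = 3
  height(30) = 1 + max(-1, -1) = 0
  height(46) = 1 + max(-1, -1) = 0
  height(39) = 1 + max(-1, 0) = 1
  height(32) = 1 + max(0, 1) = 2
  height(29) = 1 + max(3, 2) = 4
Height = 4


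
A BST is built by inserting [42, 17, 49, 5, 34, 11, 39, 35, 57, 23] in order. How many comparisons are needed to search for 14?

Search path for 14: 42 -> 17 -> 5 -> 11
Found: False
Comparisons: 4


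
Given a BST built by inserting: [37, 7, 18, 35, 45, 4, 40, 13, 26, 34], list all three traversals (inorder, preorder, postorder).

Tree insertion order: [37, 7, 18, 35, 45, 4, 40, 13, 26, 34]
Tree (level-order array): [37, 7, 45, 4, 18, 40, None, None, None, 13, 35, None, None, None, None, 26, None, None, 34]
Inorder (L, root, R): [4, 7, 13, 18, 26, 34, 35, 37, 40, 45]
Preorder (root, L, R): [37, 7, 4, 18, 13, 35, 26, 34, 45, 40]
Postorder (L, R, root): [4, 13, 34, 26, 35, 18, 7, 40, 45, 37]


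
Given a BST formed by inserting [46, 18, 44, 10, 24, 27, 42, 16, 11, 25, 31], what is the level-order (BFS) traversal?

Tree insertion order: [46, 18, 44, 10, 24, 27, 42, 16, 11, 25, 31]
Tree (level-order array): [46, 18, None, 10, 44, None, 16, 24, None, 11, None, None, 27, None, None, 25, 42, None, None, 31]
BFS from the root, enqueuing left then right child of each popped node:
  queue [46] -> pop 46, enqueue [18], visited so far: [46]
  queue [18] -> pop 18, enqueue [10, 44], visited so far: [46, 18]
  queue [10, 44] -> pop 10, enqueue [16], visited so far: [46, 18, 10]
  queue [44, 16] -> pop 44, enqueue [24], visited so far: [46, 18, 10, 44]
  queue [16, 24] -> pop 16, enqueue [11], visited so far: [46, 18, 10, 44, 16]
  queue [24, 11] -> pop 24, enqueue [27], visited so far: [46, 18, 10, 44, 16, 24]
  queue [11, 27] -> pop 11, enqueue [none], visited so far: [46, 18, 10, 44, 16, 24, 11]
  queue [27] -> pop 27, enqueue [25, 42], visited so far: [46, 18, 10, 44, 16, 24, 11, 27]
  queue [25, 42] -> pop 25, enqueue [none], visited so far: [46, 18, 10, 44, 16, 24, 11, 27, 25]
  queue [42] -> pop 42, enqueue [31], visited so far: [46, 18, 10, 44, 16, 24, 11, 27, 25, 42]
  queue [31] -> pop 31, enqueue [none], visited so far: [46, 18, 10, 44, 16, 24, 11, 27, 25, 42, 31]
Result: [46, 18, 10, 44, 16, 24, 11, 27, 25, 42, 31]


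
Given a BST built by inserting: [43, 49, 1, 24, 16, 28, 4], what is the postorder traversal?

Tree insertion order: [43, 49, 1, 24, 16, 28, 4]
Tree (level-order array): [43, 1, 49, None, 24, None, None, 16, 28, 4]
Postorder traversal: [4, 16, 28, 24, 1, 49, 43]


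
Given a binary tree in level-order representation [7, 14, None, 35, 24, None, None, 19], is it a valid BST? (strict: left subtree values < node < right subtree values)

Level-order array: [7, 14, None, 35, 24, None, None, 19]
Validate using subtree bounds (lo, hi): at each node, require lo < value < hi,
then recurse left with hi=value and right with lo=value.
Preorder trace (stopping at first violation):
  at node 7 with bounds (-inf, +inf): OK
  at node 14 with bounds (-inf, 7): VIOLATION
Node 14 violates its bound: not (-inf < 14 < 7).
Result: Not a valid BST


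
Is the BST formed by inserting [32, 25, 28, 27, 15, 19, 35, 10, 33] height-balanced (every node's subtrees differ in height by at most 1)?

Tree (level-order array): [32, 25, 35, 15, 28, 33, None, 10, 19, 27]
Definition: a tree is height-balanced if, at every node, |h(left) - h(right)| <= 1 (empty subtree has height -1).
Bottom-up per-node check:
  node 10: h_left=-1, h_right=-1, diff=0 [OK], height=0
  node 19: h_left=-1, h_right=-1, diff=0 [OK], height=0
  node 15: h_left=0, h_right=0, diff=0 [OK], height=1
  node 27: h_left=-1, h_right=-1, diff=0 [OK], height=0
  node 28: h_left=0, h_right=-1, diff=1 [OK], height=1
  node 25: h_left=1, h_right=1, diff=0 [OK], height=2
  node 33: h_left=-1, h_right=-1, diff=0 [OK], height=0
  node 35: h_left=0, h_right=-1, diff=1 [OK], height=1
  node 32: h_left=2, h_right=1, diff=1 [OK], height=3
All nodes satisfy the balance condition.
Result: Balanced


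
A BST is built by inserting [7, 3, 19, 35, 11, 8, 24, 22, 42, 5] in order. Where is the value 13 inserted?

Starting tree (level order): [7, 3, 19, None, 5, 11, 35, None, None, 8, None, 24, 42, None, None, 22]
Insertion path: 7 -> 19 -> 11
Result: insert 13 as right child of 11
Final tree (level order): [7, 3, 19, None, 5, 11, 35, None, None, 8, 13, 24, 42, None, None, None, None, 22]


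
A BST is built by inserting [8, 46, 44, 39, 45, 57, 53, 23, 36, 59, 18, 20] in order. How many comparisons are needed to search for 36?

Search path for 36: 8 -> 46 -> 44 -> 39 -> 23 -> 36
Found: True
Comparisons: 6


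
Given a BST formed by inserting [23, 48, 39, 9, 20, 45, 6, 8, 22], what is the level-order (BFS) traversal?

Tree insertion order: [23, 48, 39, 9, 20, 45, 6, 8, 22]
Tree (level-order array): [23, 9, 48, 6, 20, 39, None, None, 8, None, 22, None, 45]
BFS from the root, enqueuing left then right child of each popped node:
  queue [23] -> pop 23, enqueue [9, 48], visited so far: [23]
  queue [9, 48] -> pop 9, enqueue [6, 20], visited so far: [23, 9]
  queue [48, 6, 20] -> pop 48, enqueue [39], visited so far: [23, 9, 48]
  queue [6, 20, 39] -> pop 6, enqueue [8], visited so far: [23, 9, 48, 6]
  queue [20, 39, 8] -> pop 20, enqueue [22], visited so far: [23, 9, 48, 6, 20]
  queue [39, 8, 22] -> pop 39, enqueue [45], visited so far: [23, 9, 48, 6, 20, 39]
  queue [8, 22, 45] -> pop 8, enqueue [none], visited so far: [23, 9, 48, 6, 20, 39, 8]
  queue [22, 45] -> pop 22, enqueue [none], visited so far: [23, 9, 48, 6, 20, 39, 8, 22]
  queue [45] -> pop 45, enqueue [none], visited so far: [23, 9, 48, 6, 20, 39, 8, 22, 45]
Result: [23, 9, 48, 6, 20, 39, 8, 22, 45]


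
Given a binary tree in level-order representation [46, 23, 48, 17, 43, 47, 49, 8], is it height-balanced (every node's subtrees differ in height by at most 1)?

Tree (level-order array): [46, 23, 48, 17, 43, 47, 49, 8]
Definition: a tree is height-balanced if, at every node, |h(left) - h(right)| <= 1 (empty subtree has height -1).
Bottom-up per-node check:
  node 8: h_left=-1, h_right=-1, diff=0 [OK], height=0
  node 17: h_left=0, h_right=-1, diff=1 [OK], height=1
  node 43: h_left=-1, h_right=-1, diff=0 [OK], height=0
  node 23: h_left=1, h_right=0, diff=1 [OK], height=2
  node 47: h_left=-1, h_right=-1, diff=0 [OK], height=0
  node 49: h_left=-1, h_right=-1, diff=0 [OK], height=0
  node 48: h_left=0, h_right=0, diff=0 [OK], height=1
  node 46: h_left=2, h_right=1, diff=1 [OK], height=3
All nodes satisfy the balance condition.
Result: Balanced


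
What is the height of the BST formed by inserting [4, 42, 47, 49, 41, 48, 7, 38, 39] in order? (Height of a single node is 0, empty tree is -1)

Insertion order: [4, 42, 47, 49, 41, 48, 7, 38, 39]
Tree (level-order array): [4, None, 42, 41, 47, 7, None, None, 49, None, 38, 48, None, None, 39]
Compute height bottom-up (empty subtree = -1):
  height(39) = 1 + max(-1, -1) = 0
  height(38) = 1 + max(-1, 0) = 1
  height(7) = 1 + max(-1, 1) = 2
  height(41) = 1 + max(2, -1) = 3
  height(48) = 1 + max(-1, -1) = 0
  height(49) = 1 + max(0, -1) = 1
  height(47) = 1 + max(-1, 1) = 2
  height(42) = 1 + max(3, 2) = 4
  height(4) = 1 + max(-1, 4) = 5
Height = 5


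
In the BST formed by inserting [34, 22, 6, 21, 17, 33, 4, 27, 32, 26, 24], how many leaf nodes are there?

Tree built from: [34, 22, 6, 21, 17, 33, 4, 27, 32, 26, 24]
Tree (level-order array): [34, 22, None, 6, 33, 4, 21, 27, None, None, None, 17, None, 26, 32, None, None, 24]
Rule: A leaf has 0 children.
Per-node child counts:
  node 34: 1 child(ren)
  node 22: 2 child(ren)
  node 6: 2 child(ren)
  node 4: 0 child(ren)
  node 21: 1 child(ren)
  node 17: 0 child(ren)
  node 33: 1 child(ren)
  node 27: 2 child(ren)
  node 26: 1 child(ren)
  node 24: 0 child(ren)
  node 32: 0 child(ren)
Matching nodes: [4, 17, 24, 32]
Count of leaf nodes: 4


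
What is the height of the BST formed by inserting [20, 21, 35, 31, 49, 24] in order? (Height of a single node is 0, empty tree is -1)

Insertion order: [20, 21, 35, 31, 49, 24]
Tree (level-order array): [20, None, 21, None, 35, 31, 49, 24]
Compute height bottom-up (empty subtree = -1):
  height(24) = 1 + max(-1, -1) = 0
  height(31) = 1 + max(0, -1) = 1
  height(49) = 1 + max(-1, -1) = 0
  height(35) = 1 + max(1, 0) = 2
  height(21) = 1 + max(-1, 2) = 3
  height(20) = 1 + max(-1, 3) = 4
Height = 4


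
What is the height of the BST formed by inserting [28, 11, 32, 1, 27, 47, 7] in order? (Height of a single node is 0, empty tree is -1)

Insertion order: [28, 11, 32, 1, 27, 47, 7]
Tree (level-order array): [28, 11, 32, 1, 27, None, 47, None, 7]
Compute height bottom-up (empty subtree = -1):
  height(7) = 1 + max(-1, -1) = 0
  height(1) = 1 + max(-1, 0) = 1
  height(27) = 1 + max(-1, -1) = 0
  height(11) = 1 + max(1, 0) = 2
  height(47) = 1 + max(-1, -1) = 0
  height(32) = 1 + max(-1, 0) = 1
  height(28) = 1 + max(2, 1) = 3
Height = 3


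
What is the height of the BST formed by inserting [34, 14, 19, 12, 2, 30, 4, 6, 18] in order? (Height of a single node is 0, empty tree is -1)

Insertion order: [34, 14, 19, 12, 2, 30, 4, 6, 18]
Tree (level-order array): [34, 14, None, 12, 19, 2, None, 18, 30, None, 4, None, None, None, None, None, 6]
Compute height bottom-up (empty subtree = -1):
  height(6) = 1 + max(-1, -1) = 0
  height(4) = 1 + max(-1, 0) = 1
  height(2) = 1 + max(-1, 1) = 2
  height(12) = 1 + max(2, -1) = 3
  height(18) = 1 + max(-1, -1) = 0
  height(30) = 1 + max(-1, -1) = 0
  height(19) = 1 + max(0, 0) = 1
  height(14) = 1 + max(3, 1) = 4
  height(34) = 1 + max(4, -1) = 5
Height = 5


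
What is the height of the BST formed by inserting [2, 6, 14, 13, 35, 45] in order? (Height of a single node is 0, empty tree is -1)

Insertion order: [2, 6, 14, 13, 35, 45]
Tree (level-order array): [2, None, 6, None, 14, 13, 35, None, None, None, 45]
Compute height bottom-up (empty subtree = -1):
  height(13) = 1 + max(-1, -1) = 0
  height(45) = 1 + max(-1, -1) = 0
  height(35) = 1 + max(-1, 0) = 1
  height(14) = 1 + max(0, 1) = 2
  height(6) = 1 + max(-1, 2) = 3
  height(2) = 1 + max(-1, 3) = 4
Height = 4


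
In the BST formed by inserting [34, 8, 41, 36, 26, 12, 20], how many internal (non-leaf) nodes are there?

Tree built from: [34, 8, 41, 36, 26, 12, 20]
Tree (level-order array): [34, 8, 41, None, 26, 36, None, 12, None, None, None, None, 20]
Rule: An internal node has at least one child.
Per-node child counts:
  node 34: 2 child(ren)
  node 8: 1 child(ren)
  node 26: 1 child(ren)
  node 12: 1 child(ren)
  node 20: 0 child(ren)
  node 41: 1 child(ren)
  node 36: 0 child(ren)
Matching nodes: [34, 8, 26, 12, 41]
Count of internal (non-leaf) nodes: 5


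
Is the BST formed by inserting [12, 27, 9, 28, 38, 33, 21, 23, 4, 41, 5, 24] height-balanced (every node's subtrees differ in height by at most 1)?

Tree (level-order array): [12, 9, 27, 4, None, 21, 28, None, 5, None, 23, None, 38, None, None, None, 24, 33, 41]
Definition: a tree is height-balanced if, at every node, |h(left) - h(right)| <= 1 (empty subtree has height -1).
Bottom-up per-node check:
  node 5: h_left=-1, h_right=-1, diff=0 [OK], height=0
  node 4: h_left=-1, h_right=0, diff=1 [OK], height=1
  node 9: h_left=1, h_right=-1, diff=2 [FAIL (|1--1|=2 > 1)], height=2
  node 24: h_left=-1, h_right=-1, diff=0 [OK], height=0
  node 23: h_left=-1, h_right=0, diff=1 [OK], height=1
  node 21: h_left=-1, h_right=1, diff=2 [FAIL (|-1-1|=2 > 1)], height=2
  node 33: h_left=-1, h_right=-1, diff=0 [OK], height=0
  node 41: h_left=-1, h_right=-1, diff=0 [OK], height=0
  node 38: h_left=0, h_right=0, diff=0 [OK], height=1
  node 28: h_left=-1, h_right=1, diff=2 [FAIL (|-1-1|=2 > 1)], height=2
  node 27: h_left=2, h_right=2, diff=0 [OK], height=3
  node 12: h_left=2, h_right=3, diff=1 [OK], height=4
Node 9 violates the condition: |1 - -1| = 2 > 1.
Result: Not balanced


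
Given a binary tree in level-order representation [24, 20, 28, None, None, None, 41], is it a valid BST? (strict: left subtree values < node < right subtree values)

Level-order array: [24, 20, 28, None, None, None, 41]
Validate using subtree bounds (lo, hi): at each node, require lo < value < hi,
then recurse left with hi=value and right with lo=value.
Preorder trace (stopping at first violation):
  at node 24 with bounds (-inf, +inf): OK
  at node 20 with bounds (-inf, 24): OK
  at node 28 with bounds (24, +inf): OK
  at node 41 with bounds (28, +inf): OK
No violation found at any node.
Result: Valid BST


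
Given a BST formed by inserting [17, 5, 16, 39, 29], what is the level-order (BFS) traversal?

Tree insertion order: [17, 5, 16, 39, 29]
Tree (level-order array): [17, 5, 39, None, 16, 29]
BFS from the root, enqueuing left then right child of each popped node:
  queue [17] -> pop 17, enqueue [5, 39], visited so far: [17]
  queue [5, 39] -> pop 5, enqueue [16], visited so far: [17, 5]
  queue [39, 16] -> pop 39, enqueue [29], visited so far: [17, 5, 39]
  queue [16, 29] -> pop 16, enqueue [none], visited so far: [17, 5, 39, 16]
  queue [29] -> pop 29, enqueue [none], visited so far: [17, 5, 39, 16, 29]
Result: [17, 5, 39, 16, 29]


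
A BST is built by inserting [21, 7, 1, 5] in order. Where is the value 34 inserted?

Starting tree (level order): [21, 7, None, 1, None, None, 5]
Insertion path: 21
Result: insert 34 as right child of 21
Final tree (level order): [21, 7, 34, 1, None, None, None, None, 5]


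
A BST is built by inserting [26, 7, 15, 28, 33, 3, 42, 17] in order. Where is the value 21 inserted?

Starting tree (level order): [26, 7, 28, 3, 15, None, 33, None, None, None, 17, None, 42]
Insertion path: 26 -> 7 -> 15 -> 17
Result: insert 21 as right child of 17
Final tree (level order): [26, 7, 28, 3, 15, None, 33, None, None, None, 17, None, 42, None, 21]


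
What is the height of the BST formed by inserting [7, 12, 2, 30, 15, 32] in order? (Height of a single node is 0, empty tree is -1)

Insertion order: [7, 12, 2, 30, 15, 32]
Tree (level-order array): [7, 2, 12, None, None, None, 30, 15, 32]
Compute height bottom-up (empty subtree = -1):
  height(2) = 1 + max(-1, -1) = 0
  height(15) = 1 + max(-1, -1) = 0
  height(32) = 1 + max(-1, -1) = 0
  height(30) = 1 + max(0, 0) = 1
  height(12) = 1 + max(-1, 1) = 2
  height(7) = 1 + max(0, 2) = 3
Height = 3


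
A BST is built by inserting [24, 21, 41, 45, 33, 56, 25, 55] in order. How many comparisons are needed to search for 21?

Search path for 21: 24 -> 21
Found: True
Comparisons: 2


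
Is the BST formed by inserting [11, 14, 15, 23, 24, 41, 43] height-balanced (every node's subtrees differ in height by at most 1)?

Tree (level-order array): [11, None, 14, None, 15, None, 23, None, 24, None, 41, None, 43]
Definition: a tree is height-balanced if, at every node, |h(left) - h(right)| <= 1 (empty subtree has height -1).
Bottom-up per-node check:
  node 43: h_left=-1, h_right=-1, diff=0 [OK], height=0
  node 41: h_left=-1, h_right=0, diff=1 [OK], height=1
  node 24: h_left=-1, h_right=1, diff=2 [FAIL (|-1-1|=2 > 1)], height=2
  node 23: h_left=-1, h_right=2, diff=3 [FAIL (|-1-2|=3 > 1)], height=3
  node 15: h_left=-1, h_right=3, diff=4 [FAIL (|-1-3|=4 > 1)], height=4
  node 14: h_left=-1, h_right=4, diff=5 [FAIL (|-1-4|=5 > 1)], height=5
  node 11: h_left=-1, h_right=5, diff=6 [FAIL (|-1-5|=6 > 1)], height=6
Node 24 violates the condition: |-1 - 1| = 2 > 1.
Result: Not balanced


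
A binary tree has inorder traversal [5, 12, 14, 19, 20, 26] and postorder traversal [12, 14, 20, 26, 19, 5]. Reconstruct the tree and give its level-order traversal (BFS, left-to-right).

Inorder:   [5, 12, 14, 19, 20, 26]
Postorder: [12, 14, 20, 26, 19, 5]
Algorithm: postorder visits root last, so walk postorder right-to-left;
each value is the root of the current inorder slice — split it at that
value, recurse on the right subtree first, then the left.
Recursive splits:
  root=5; inorder splits into left=[], right=[12, 14, 19, 20, 26]
  root=19; inorder splits into left=[12, 14], right=[20, 26]
  root=26; inorder splits into left=[20], right=[]
  root=20; inorder splits into left=[], right=[]
  root=14; inorder splits into left=[12], right=[]
  root=12; inorder splits into left=[], right=[]
Reconstructed level-order: [5, 19, 14, 26, 12, 20]


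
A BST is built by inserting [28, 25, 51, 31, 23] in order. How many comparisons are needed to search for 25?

Search path for 25: 28 -> 25
Found: True
Comparisons: 2


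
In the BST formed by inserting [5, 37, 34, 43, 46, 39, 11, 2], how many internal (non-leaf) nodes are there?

Tree built from: [5, 37, 34, 43, 46, 39, 11, 2]
Tree (level-order array): [5, 2, 37, None, None, 34, 43, 11, None, 39, 46]
Rule: An internal node has at least one child.
Per-node child counts:
  node 5: 2 child(ren)
  node 2: 0 child(ren)
  node 37: 2 child(ren)
  node 34: 1 child(ren)
  node 11: 0 child(ren)
  node 43: 2 child(ren)
  node 39: 0 child(ren)
  node 46: 0 child(ren)
Matching nodes: [5, 37, 34, 43]
Count of internal (non-leaf) nodes: 4


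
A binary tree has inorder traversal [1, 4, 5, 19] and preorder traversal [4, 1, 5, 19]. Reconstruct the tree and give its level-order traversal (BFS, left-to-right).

Inorder:  [1, 4, 5, 19]
Preorder: [4, 1, 5, 19]
Algorithm: preorder visits root first, so consume preorder in order;
for each root, split the current inorder slice at that value into
left-subtree inorder and right-subtree inorder, then recurse.
Recursive splits:
  root=4; inorder splits into left=[1], right=[5, 19]
  root=1; inorder splits into left=[], right=[]
  root=5; inorder splits into left=[], right=[19]
  root=19; inorder splits into left=[], right=[]
Reconstructed level-order: [4, 1, 5, 19]


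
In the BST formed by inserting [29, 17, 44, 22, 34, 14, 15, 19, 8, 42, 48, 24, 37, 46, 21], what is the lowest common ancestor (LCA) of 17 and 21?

Tree insertion order: [29, 17, 44, 22, 34, 14, 15, 19, 8, 42, 48, 24, 37, 46, 21]
Tree (level-order array): [29, 17, 44, 14, 22, 34, 48, 8, 15, 19, 24, None, 42, 46, None, None, None, None, None, None, 21, None, None, 37]
In a BST, the LCA of p=17, q=21 is the first node v on the
root-to-leaf path with p <= v <= q (go left if both < v, right if both > v).
Walk from root:
  at 29: both 17 and 21 < 29, go left
  at 17: 17 <= 17 <= 21, this is the LCA
LCA = 17


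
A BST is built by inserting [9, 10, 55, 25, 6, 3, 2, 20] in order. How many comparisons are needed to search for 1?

Search path for 1: 9 -> 6 -> 3 -> 2
Found: False
Comparisons: 4


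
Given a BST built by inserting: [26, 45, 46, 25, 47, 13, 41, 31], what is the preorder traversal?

Tree insertion order: [26, 45, 46, 25, 47, 13, 41, 31]
Tree (level-order array): [26, 25, 45, 13, None, 41, 46, None, None, 31, None, None, 47]
Preorder traversal: [26, 25, 13, 45, 41, 31, 46, 47]


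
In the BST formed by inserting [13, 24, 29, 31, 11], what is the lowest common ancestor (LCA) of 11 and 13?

Tree insertion order: [13, 24, 29, 31, 11]
Tree (level-order array): [13, 11, 24, None, None, None, 29, None, 31]
In a BST, the LCA of p=11, q=13 is the first node v on the
root-to-leaf path with p <= v <= q (go left if both < v, right if both > v).
Walk from root:
  at 13: 11 <= 13 <= 13, this is the LCA
LCA = 13


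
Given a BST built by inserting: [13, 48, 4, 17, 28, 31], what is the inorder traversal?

Tree insertion order: [13, 48, 4, 17, 28, 31]
Tree (level-order array): [13, 4, 48, None, None, 17, None, None, 28, None, 31]
Inorder traversal: [4, 13, 17, 28, 31, 48]


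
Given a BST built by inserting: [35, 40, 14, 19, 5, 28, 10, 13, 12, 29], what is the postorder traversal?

Tree insertion order: [35, 40, 14, 19, 5, 28, 10, 13, 12, 29]
Tree (level-order array): [35, 14, 40, 5, 19, None, None, None, 10, None, 28, None, 13, None, 29, 12]
Postorder traversal: [12, 13, 10, 5, 29, 28, 19, 14, 40, 35]


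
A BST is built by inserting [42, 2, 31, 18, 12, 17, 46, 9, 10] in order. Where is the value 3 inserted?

Starting tree (level order): [42, 2, 46, None, 31, None, None, 18, None, 12, None, 9, 17, None, 10]
Insertion path: 42 -> 2 -> 31 -> 18 -> 12 -> 9
Result: insert 3 as left child of 9
Final tree (level order): [42, 2, 46, None, 31, None, None, 18, None, 12, None, 9, 17, 3, 10]


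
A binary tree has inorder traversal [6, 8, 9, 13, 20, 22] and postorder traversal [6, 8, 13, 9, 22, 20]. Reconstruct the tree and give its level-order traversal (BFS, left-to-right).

Inorder:   [6, 8, 9, 13, 20, 22]
Postorder: [6, 8, 13, 9, 22, 20]
Algorithm: postorder visits root last, so walk postorder right-to-left;
each value is the root of the current inorder slice — split it at that
value, recurse on the right subtree first, then the left.
Recursive splits:
  root=20; inorder splits into left=[6, 8, 9, 13], right=[22]
  root=22; inorder splits into left=[], right=[]
  root=9; inorder splits into left=[6, 8], right=[13]
  root=13; inorder splits into left=[], right=[]
  root=8; inorder splits into left=[6], right=[]
  root=6; inorder splits into left=[], right=[]
Reconstructed level-order: [20, 9, 22, 8, 13, 6]


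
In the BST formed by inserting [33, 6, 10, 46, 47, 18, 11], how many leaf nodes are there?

Tree built from: [33, 6, 10, 46, 47, 18, 11]
Tree (level-order array): [33, 6, 46, None, 10, None, 47, None, 18, None, None, 11]
Rule: A leaf has 0 children.
Per-node child counts:
  node 33: 2 child(ren)
  node 6: 1 child(ren)
  node 10: 1 child(ren)
  node 18: 1 child(ren)
  node 11: 0 child(ren)
  node 46: 1 child(ren)
  node 47: 0 child(ren)
Matching nodes: [11, 47]
Count of leaf nodes: 2


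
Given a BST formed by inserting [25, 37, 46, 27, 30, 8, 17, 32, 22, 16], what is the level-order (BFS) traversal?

Tree insertion order: [25, 37, 46, 27, 30, 8, 17, 32, 22, 16]
Tree (level-order array): [25, 8, 37, None, 17, 27, 46, 16, 22, None, 30, None, None, None, None, None, None, None, 32]
BFS from the root, enqueuing left then right child of each popped node:
  queue [25] -> pop 25, enqueue [8, 37], visited so far: [25]
  queue [8, 37] -> pop 8, enqueue [17], visited so far: [25, 8]
  queue [37, 17] -> pop 37, enqueue [27, 46], visited so far: [25, 8, 37]
  queue [17, 27, 46] -> pop 17, enqueue [16, 22], visited so far: [25, 8, 37, 17]
  queue [27, 46, 16, 22] -> pop 27, enqueue [30], visited so far: [25, 8, 37, 17, 27]
  queue [46, 16, 22, 30] -> pop 46, enqueue [none], visited so far: [25, 8, 37, 17, 27, 46]
  queue [16, 22, 30] -> pop 16, enqueue [none], visited so far: [25, 8, 37, 17, 27, 46, 16]
  queue [22, 30] -> pop 22, enqueue [none], visited so far: [25, 8, 37, 17, 27, 46, 16, 22]
  queue [30] -> pop 30, enqueue [32], visited so far: [25, 8, 37, 17, 27, 46, 16, 22, 30]
  queue [32] -> pop 32, enqueue [none], visited so far: [25, 8, 37, 17, 27, 46, 16, 22, 30, 32]
Result: [25, 8, 37, 17, 27, 46, 16, 22, 30, 32]


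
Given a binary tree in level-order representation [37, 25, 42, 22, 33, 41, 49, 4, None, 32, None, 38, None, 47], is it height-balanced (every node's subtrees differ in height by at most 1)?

Tree (level-order array): [37, 25, 42, 22, 33, 41, 49, 4, None, 32, None, 38, None, 47]
Definition: a tree is height-balanced if, at every node, |h(left) - h(right)| <= 1 (empty subtree has height -1).
Bottom-up per-node check:
  node 4: h_left=-1, h_right=-1, diff=0 [OK], height=0
  node 22: h_left=0, h_right=-1, diff=1 [OK], height=1
  node 32: h_left=-1, h_right=-1, diff=0 [OK], height=0
  node 33: h_left=0, h_right=-1, diff=1 [OK], height=1
  node 25: h_left=1, h_right=1, diff=0 [OK], height=2
  node 38: h_left=-1, h_right=-1, diff=0 [OK], height=0
  node 41: h_left=0, h_right=-1, diff=1 [OK], height=1
  node 47: h_left=-1, h_right=-1, diff=0 [OK], height=0
  node 49: h_left=0, h_right=-1, diff=1 [OK], height=1
  node 42: h_left=1, h_right=1, diff=0 [OK], height=2
  node 37: h_left=2, h_right=2, diff=0 [OK], height=3
All nodes satisfy the balance condition.
Result: Balanced


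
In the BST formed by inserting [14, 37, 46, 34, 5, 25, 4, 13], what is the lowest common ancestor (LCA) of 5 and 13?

Tree insertion order: [14, 37, 46, 34, 5, 25, 4, 13]
Tree (level-order array): [14, 5, 37, 4, 13, 34, 46, None, None, None, None, 25]
In a BST, the LCA of p=5, q=13 is the first node v on the
root-to-leaf path with p <= v <= q (go left if both < v, right if both > v).
Walk from root:
  at 14: both 5 and 13 < 14, go left
  at 5: 5 <= 5 <= 13, this is the LCA
LCA = 5


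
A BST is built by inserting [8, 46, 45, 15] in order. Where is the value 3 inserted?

Starting tree (level order): [8, None, 46, 45, None, 15]
Insertion path: 8
Result: insert 3 as left child of 8
Final tree (level order): [8, 3, 46, None, None, 45, None, 15]


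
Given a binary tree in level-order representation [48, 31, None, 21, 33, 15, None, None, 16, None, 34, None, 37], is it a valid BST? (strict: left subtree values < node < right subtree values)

Level-order array: [48, 31, None, 21, 33, 15, None, None, 16, None, 34, None, 37]
Validate using subtree bounds (lo, hi): at each node, require lo < value < hi,
then recurse left with hi=value and right with lo=value.
Preorder trace (stopping at first violation):
  at node 48 with bounds (-inf, +inf): OK
  at node 31 with bounds (-inf, 48): OK
  at node 21 with bounds (-inf, 31): OK
  at node 15 with bounds (-inf, 21): OK
  at node 34 with bounds (15, 21): VIOLATION
Node 34 violates its bound: not (15 < 34 < 21).
Result: Not a valid BST


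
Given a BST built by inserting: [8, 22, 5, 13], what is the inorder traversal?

Tree insertion order: [8, 22, 5, 13]
Tree (level-order array): [8, 5, 22, None, None, 13]
Inorder traversal: [5, 8, 13, 22]


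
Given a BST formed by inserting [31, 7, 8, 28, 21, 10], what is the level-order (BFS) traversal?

Tree insertion order: [31, 7, 8, 28, 21, 10]
Tree (level-order array): [31, 7, None, None, 8, None, 28, 21, None, 10]
BFS from the root, enqueuing left then right child of each popped node:
  queue [31] -> pop 31, enqueue [7], visited so far: [31]
  queue [7] -> pop 7, enqueue [8], visited so far: [31, 7]
  queue [8] -> pop 8, enqueue [28], visited so far: [31, 7, 8]
  queue [28] -> pop 28, enqueue [21], visited so far: [31, 7, 8, 28]
  queue [21] -> pop 21, enqueue [10], visited so far: [31, 7, 8, 28, 21]
  queue [10] -> pop 10, enqueue [none], visited so far: [31, 7, 8, 28, 21, 10]
Result: [31, 7, 8, 28, 21, 10]


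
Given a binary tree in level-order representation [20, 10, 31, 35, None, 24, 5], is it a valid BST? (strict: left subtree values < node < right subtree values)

Level-order array: [20, 10, 31, 35, None, 24, 5]
Validate using subtree bounds (lo, hi): at each node, require lo < value < hi,
then recurse left with hi=value and right with lo=value.
Preorder trace (stopping at first violation):
  at node 20 with bounds (-inf, +inf): OK
  at node 10 with bounds (-inf, 20): OK
  at node 35 with bounds (-inf, 10): VIOLATION
Node 35 violates its bound: not (-inf < 35 < 10).
Result: Not a valid BST


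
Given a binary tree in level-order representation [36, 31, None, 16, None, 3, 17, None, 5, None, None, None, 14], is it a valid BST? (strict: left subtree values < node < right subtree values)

Level-order array: [36, 31, None, 16, None, 3, 17, None, 5, None, None, None, 14]
Validate using subtree bounds (lo, hi): at each node, require lo < value < hi,
then recurse left with hi=value and right with lo=value.
Preorder trace (stopping at first violation):
  at node 36 with bounds (-inf, +inf): OK
  at node 31 with bounds (-inf, 36): OK
  at node 16 with bounds (-inf, 31): OK
  at node 3 with bounds (-inf, 16): OK
  at node 5 with bounds (3, 16): OK
  at node 14 with bounds (5, 16): OK
  at node 17 with bounds (16, 31): OK
No violation found at any node.
Result: Valid BST


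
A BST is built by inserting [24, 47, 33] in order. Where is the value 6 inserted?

Starting tree (level order): [24, None, 47, 33]
Insertion path: 24
Result: insert 6 as left child of 24
Final tree (level order): [24, 6, 47, None, None, 33]


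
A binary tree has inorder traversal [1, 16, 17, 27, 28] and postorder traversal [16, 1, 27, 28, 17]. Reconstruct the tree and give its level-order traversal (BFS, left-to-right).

Inorder:   [1, 16, 17, 27, 28]
Postorder: [16, 1, 27, 28, 17]
Algorithm: postorder visits root last, so walk postorder right-to-left;
each value is the root of the current inorder slice — split it at that
value, recurse on the right subtree first, then the left.
Recursive splits:
  root=17; inorder splits into left=[1, 16], right=[27, 28]
  root=28; inorder splits into left=[27], right=[]
  root=27; inorder splits into left=[], right=[]
  root=1; inorder splits into left=[], right=[16]
  root=16; inorder splits into left=[], right=[]
Reconstructed level-order: [17, 1, 28, 16, 27]


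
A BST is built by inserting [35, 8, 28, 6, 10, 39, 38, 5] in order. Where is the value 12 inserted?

Starting tree (level order): [35, 8, 39, 6, 28, 38, None, 5, None, 10]
Insertion path: 35 -> 8 -> 28 -> 10
Result: insert 12 as right child of 10
Final tree (level order): [35, 8, 39, 6, 28, 38, None, 5, None, 10, None, None, None, None, None, None, 12]


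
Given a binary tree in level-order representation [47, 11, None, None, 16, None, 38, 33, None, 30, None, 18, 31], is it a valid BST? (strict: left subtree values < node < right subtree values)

Level-order array: [47, 11, None, None, 16, None, 38, 33, None, 30, None, 18, 31]
Validate using subtree bounds (lo, hi): at each node, require lo < value < hi,
then recurse left with hi=value and right with lo=value.
Preorder trace (stopping at first violation):
  at node 47 with bounds (-inf, +inf): OK
  at node 11 with bounds (-inf, 47): OK
  at node 16 with bounds (11, 47): OK
  at node 38 with bounds (16, 47): OK
  at node 33 with bounds (16, 38): OK
  at node 30 with bounds (16, 33): OK
  at node 18 with bounds (16, 30): OK
  at node 31 with bounds (30, 33): OK
No violation found at any node.
Result: Valid BST


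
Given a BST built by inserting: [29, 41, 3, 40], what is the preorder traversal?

Tree insertion order: [29, 41, 3, 40]
Tree (level-order array): [29, 3, 41, None, None, 40]
Preorder traversal: [29, 3, 41, 40]


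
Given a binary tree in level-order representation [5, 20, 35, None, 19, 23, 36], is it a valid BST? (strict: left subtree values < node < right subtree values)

Level-order array: [5, 20, 35, None, 19, 23, 36]
Validate using subtree bounds (lo, hi): at each node, require lo < value < hi,
then recurse left with hi=value and right with lo=value.
Preorder trace (stopping at first violation):
  at node 5 with bounds (-inf, +inf): OK
  at node 20 with bounds (-inf, 5): VIOLATION
Node 20 violates its bound: not (-inf < 20 < 5).
Result: Not a valid BST


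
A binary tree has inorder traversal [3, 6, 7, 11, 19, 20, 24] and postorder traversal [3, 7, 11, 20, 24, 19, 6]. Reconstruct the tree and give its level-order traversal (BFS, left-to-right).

Inorder:   [3, 6, 7, 11, 19, 20, 24]
Postorder: [3, 7, 11, 20, 24, 19, 6]
Algorithm: postorder visits root last, so walk postorder right-to-left;
each value is the root of the current inorder slice — split it at that
value, recurse on the right subtree first, then the left.
Recursive splits:
  root=6; inorder splits into left=[3], right=[7, 11, 19, 20, 24]
  root=19; inorder splits into left=[7, 11], right=[20, 24]
  root=24; inorder splits into left=[20], right=[]
  root=20; inorder splits into left=[], right=[]
  root=11; inorder splits into left=[7], right=[]
  root=7; inorder splits into left=[], right=[]
  root=3; inorder splits into left=[], right=[]
Reconstructed level-order: [6, 3, 19, 11, 24, 7, 20]


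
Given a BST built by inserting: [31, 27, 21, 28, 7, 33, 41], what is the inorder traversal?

Tree insertion order: [31, 27, 21, 28, 7, 33, 41]
Tree (level-order array): [31, 27, 33, 21, 28, None, 41, 7]
Inorder traversal: [7, 21, 27, 28, 31, 33, 41]


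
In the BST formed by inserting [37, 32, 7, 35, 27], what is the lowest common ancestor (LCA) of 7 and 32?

Tree insertion order: [37, 32, 7, 35, 27]
Tree (level-order array): [37, 32, None, 7, 35, None, 27]
In a BST, the LCA of p=7, q=32 is the first node v on the
root-to-leaf path with p <= v <= q (go left if both < v, right if both > v).
Walk from root:
  at 37: both 7 and 32 < 37, go left
  at 32: 7 <= 32 <= 32, this is the LCA
LCA = 32


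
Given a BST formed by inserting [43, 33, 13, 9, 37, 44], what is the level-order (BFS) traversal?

Tree insertion order: [43, 33, 13, 9, 37, 44]
Tree (level-order array): [43, 33, 44, 13, 37, None, None, 9]
BFS from the root, enqueuing left then right child of each popped node:
  queue [43] -> pop 43, enqueue [33, 44], visited so far: [43]
  queue [33, 44] -> pop 33, enqueue [13, 37], visited so far: [43, 33]
  queue [44, 13, 37] -> pop 44, enqueue [none], visited so far: [43, 33, 44]
  queue [13, 37] -> pop 13, enqueue [9], visited so far: [43, 33, 44, 13]
  queue [37, 9] -> pop 37, enqueue [none], visited so far: [43, 33, 44, 13, 37]
  queue [9] -> pop 9, enqueue [none], visited so far: [43, 33, 44, 13, 37, 9]
Result: [43, 33, 44, 13, 37, 9]


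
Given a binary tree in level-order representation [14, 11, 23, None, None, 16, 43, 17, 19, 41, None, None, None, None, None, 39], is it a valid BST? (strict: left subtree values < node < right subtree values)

Level-order array: [14, 11, 23, None, None, 16, 43, 17, 19, 41, None, None, None, None, None, 39]
Validate using subtree bounds (lo, hi): at each node, require lo < value < hi,
then recurse left with hi=value and right with lo=value.
Preorder trace (stopping at first violation):
  at node 14 with bounds (-inf, +inf): OK
  at node 11 with bounds (-inf, 14): OK
  at node 23 with bounds (14, +inf): OK
  at node 16 with bounds (14, 23): OK
  at node 17 with bounds (14, 16): VIOLATION
Node 17 violates its bound: not (14 < 17 < 16).
Result: Not a valid BST


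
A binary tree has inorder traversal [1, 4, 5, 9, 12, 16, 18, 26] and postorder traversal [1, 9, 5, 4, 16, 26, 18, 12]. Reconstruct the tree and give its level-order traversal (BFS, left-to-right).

Inorder:   [1, 4, 5, 9, 12, 16, 18, 26]
Postorder: [1, 9, 5, 4, 16, 26, 18, 12]
Algorithm: postorder visits root last, so walk postorder right-to-left;
each value is the root of the current inorder slice — split it at that
value, recurse on the right subtree first, then the left.
Recursive splits:
  root=12; inorder splits into left=[1, 4, 5, 9], right=[16, 18, 26]
  root=18; inorder splits into left=[16], right=[26]
  root=26; inorder splits into left=[], right=[]
  root=16; inorder splits into left=[], right=[]
  root=4; inorder splits into left=[1], right=[5, 9]
  root=5; inorder splits into left=[], right=[9]
  root=9; inorder splits into left=[], right=[]
  root=1; inorder splits into left=[], right=[]
Reconstructed level-order: [12, 4, 18, 1, 5, 16, 26, 9]


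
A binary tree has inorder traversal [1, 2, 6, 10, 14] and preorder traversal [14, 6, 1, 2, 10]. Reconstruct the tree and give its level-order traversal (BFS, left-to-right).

Inorder:  [1, 2, 6, 10, 14]
Preorder: [14, 6, 1, 2, 10]
Algorithm: preorder visits root first, so consume preorder in order;
for each root, split the current inorder slice at that value into
left-subtree inorder and right-subtree inorder, then recurse.
Recursive splits:
  root=14; inorder splits into left=[1, 2, 6, 10], right=[]
  root=6; inorder splits into left=[1, 2], right=[10]
  root=1; inorder splits into left=[], right=[2]
  root=2; inorder splits into left=[], right=[]
  root=10; inorder splits into left=[], right=[]
Reconstructed level-order: [14, 6, 1, 10, 2]


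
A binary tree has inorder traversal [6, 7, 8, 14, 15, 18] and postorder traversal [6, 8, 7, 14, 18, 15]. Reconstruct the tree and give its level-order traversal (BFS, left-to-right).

Inorder:   [6, 7, 8, 14, 15, 18]
Postorder: [6, 8, 7, 14, 18, 15]
Algorithm: postorder visits root last, so walk postorder right-to-left;
each value is the root of the current inorder slice — split it at that
value, recurse on the right subtree first, then the left.
Recursive splits:
  root=15; inorder splits into left=[6, 7, 8, 14], right=[18]
  root=18; inorder splits into left=[], right=[]
  root=14; inorder splits into left=[6, 7, 8], right=[]
  root=7; inorder splits into left=[6], right=[8]
  root=8; inorder splits into left=[], right=[]
  root=6; inorder splits into left=[], right=[]
Reconstructed level-order: [15, 14, 18, 7, 6, 8]


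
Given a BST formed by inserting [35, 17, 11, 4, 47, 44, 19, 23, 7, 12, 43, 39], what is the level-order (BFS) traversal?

Tree insertion order: [35, 17, 11, 4, 47, 44, 19, 23, 7, 12, 43, 39]
Tree (level-order array): [35, 17, 47, 11, 19, 44, None, 4, 12, None, 23, 43, None, None, 7, None, None, None, None, 39]
BFS from the root, enqueuing left then right child of each popped node:
  queue [35] -> pop 35, enqueue [17, 47], visited so far: [35]
  queue [17, 47] -> pop 17, enqueue [11, 19], visited so far: [35, 17]
  queue [47, 11, 19] -> pop 47, enqueue [44], visited so far: [35, 17, 47]
  queue [11, 19, 44] -> pop 11, enqueue [4, 12], visited so far: [35, 17, 47, 11]
  queue [19, 44, 4, 12] -> pop 19, enqueue [23], visited so far: [35, 17, 47, 11, 19]
  queue [44, 4, 12, 23] -> pop 44, enqueue [43], visited so far: [35, 17, 47, 11, 19, 44]
  queue [4, 12, 23, 43] -> pop 4, enqueue [7], visited so far: [35, 17, 47, 11, 19, 44, 4]
  queue [12, 23, 43, 7] -> pop 12, enqueue [none], visited so far: [35, 17, 47, 11, 19, 44, 4, 12]
  queue [23, 43, 7] -> pop 23, enqueue [none], visited so far: [35, 17, 47, 11, 19, 44, 4, 12, 23]
  queue [43, 7] -> pop 43, enqueue [39], visited so far: [35, 17, 47, 11, 19, 44, 4, 12, 23, 43]
  queue [7, 39] -> pop 7, enqueue [none], visited so far: [35, 17, 47, 11, 19, 44, 4, 12, 23, 43, 7]
  queue [39] -> pop 39, enqueue [none], visited so far: [35, 17, 47, 11, 19, 44, 4, 12, 23, 43, 7, 39]
Result: [35, 17, 47, 11, 19, 44, 4, 12, 23, 43, 7, 39]


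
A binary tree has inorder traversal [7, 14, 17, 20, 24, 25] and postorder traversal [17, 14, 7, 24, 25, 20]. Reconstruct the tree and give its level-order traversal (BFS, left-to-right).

Inorder:   [7, 14, 17, 20, 24, 25]
Postorder: [17, 14, 7, 24, 25, 20]
Algorithm: postorder visits root last, so walk postorder right-to-left;
each value is the root of the current inorder slice — split it at that
value, recurse on the right subtree first, then the left.
Recursive splits:
  root=20; inorder splits into left=[7, 14, 17], right=[24, 25]
  root=25; inorder splits into left=[24], right=[]
  root=24; inorder splits into left=[], right=[]
  root=7; inorder splits into left=[], right=[14, 17]
  root=14; inorder splits into left=[], right=[17]
  root=17; inorder splits into left=[], right=[]
Reconstructed level-order: [20, 7, 25, 14, 24, 17]
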